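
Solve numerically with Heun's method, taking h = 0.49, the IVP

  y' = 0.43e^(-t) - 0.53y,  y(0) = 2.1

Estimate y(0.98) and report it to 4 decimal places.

Heun: k1 = f(t_n, y_n); k2 = f(t_n + h, y_n + h·k1); y_{n+1} = y_n + (h/2)·(k1 + k2).
t=0.000000, y=2.100000:
  k1 = f(0.000000, 2.100000) = -0.683000
  k2 = f(0.490000, 1.765330) = -0.672196
  y ← 2.100000 + (0.49/2)·(-0.683000 + (-0.672196)) = 1.767977
t=0.490000, y=1.767977:
  k1 = f(0.490000, 1.767977) = -0.673599
  k2 = f(0.980000, 1.437914) = -0.600711
  y ← 1.767977 + (0.49/2)·(-0.673599 + (-0.600711)) = 1.455771
y(0.98) ≈ 1.4558

1.4558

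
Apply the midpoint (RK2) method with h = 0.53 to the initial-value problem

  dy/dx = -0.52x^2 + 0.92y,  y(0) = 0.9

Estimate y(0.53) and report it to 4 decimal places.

Midpoint: k1 = f(x_n, y_n); k2 = f(x_n + h/2, y_n + (h/2)·k1); y_{n+1} = y_n + h·k2.
x=0.000000, y=0.900000:
  k1 = f(0.000000, 0.900000) = 0.828000
  k2 = f(0.265000, 1.119420) = 0.993349
  y ← 0.900000 + 0.53·0.993349 = 1.426475
y(0.53) ≈ 1.4265

1.4265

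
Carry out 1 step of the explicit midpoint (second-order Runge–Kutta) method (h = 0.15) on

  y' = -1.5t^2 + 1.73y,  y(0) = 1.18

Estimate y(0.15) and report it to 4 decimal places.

1.5247

Midpoint: k1 = f(t_n, y_n); k2 = f(t_n + h/2, y_n + (h/2)·k1); y_{n+1} = y_n + h·k2.
t=0.000000, y=1.180000:
  k1 = f(0.000000, 1.180000) = 2.041400
  k2 = f(0.075000, 1.333105) = 2.297834
  y ← 1.180000 + 0.15·2.297834 = 1.524675
y(0.15) ≈ 1.5247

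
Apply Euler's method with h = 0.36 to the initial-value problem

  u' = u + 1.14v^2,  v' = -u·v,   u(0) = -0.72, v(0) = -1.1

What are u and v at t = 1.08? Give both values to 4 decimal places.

Euler on (u,v): u_{n+1} = u_n + h·u', v_{n+1} = v_n + h·v'.
0.000000: (-0.720000, -1.100000); f=(0.659400, -0.792000) → (-0.482616, -1.385120)
0.360000: (-0.482616, -1.385120); f=(1.704539, -0.668481) → (0.131018, -1.625773)
0.720000: (0.131018, -1.625773); f=(3.144196, 0.213006) → (1.262929, -1.549091)
(u(1.08), v(1.08)) ≈ (1.2629, -1.5491)

1.2629, -1.5491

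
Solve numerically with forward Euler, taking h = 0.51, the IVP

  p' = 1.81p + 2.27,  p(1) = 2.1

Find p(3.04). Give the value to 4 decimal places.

Euler: p_{n+1} = p_n + h·f(s_n, p_n).
s=1.000000, p=2.100000: f=6.071000 → p ← 2.100000 + 0.51·6.071000 = 5.196210
s=1.510000, p=5.196210: f=11.675140 → p ← 5.196210 + 0.51·11.675140 = 11.150531
s=2.020000, p=11.150531: f=22.452462 → p ← 11.150531 + 0.51·22.452462 = 22.601287
s=2.530000, p=22.601287: f=43.178330 → p ← 22.601287 + 0.51·43.178330 = 44.622235
p(3.04) ≈ 44.6222

44.6222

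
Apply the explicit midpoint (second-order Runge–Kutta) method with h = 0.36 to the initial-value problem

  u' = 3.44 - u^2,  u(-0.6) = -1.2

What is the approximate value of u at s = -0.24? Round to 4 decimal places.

-0.2156

Midpoint: k1 = f(s_n, u_n); k2 = f(s_n + h/2, u_n + (h/2)·k1); u_{n+1} = u_n + h·k2.
s=-0.600000, u=-1.200000:
  k1 = f(-0.600000, -1.200000) = 2.000000
  k2 = f(-0.420000, -0.840000) = 2.734400
  u ← -1.200000 + 0.36·2.734400 = -0.215616
u(-0.24) ≈ -0.2156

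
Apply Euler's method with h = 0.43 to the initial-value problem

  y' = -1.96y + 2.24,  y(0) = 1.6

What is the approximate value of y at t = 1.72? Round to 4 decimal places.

1.1431

Euler: y_{n+1} = y_n + h·f(t_n, y_n).
t=0.000000, y=1.600000: f=-0.896000 → y ← 1.600000 + 0.43·(-0.896000) = 1.214720
t=0.430000, y=1.214720: f=-0.140851 → y ← 1.214720 + 0.43·(-0.140851) = 1.154154
t=0.860000, y=1.154154: f=-0.022142 → y ← 1.154154 + 0.43·(-0.022142) = 1.144633
t=1.290000, y=1.144633: f=-0.003481 → y ← 1.144633 + 0.43·(-0.003481) = 1.143136
y(1.72) ≈ 1.1431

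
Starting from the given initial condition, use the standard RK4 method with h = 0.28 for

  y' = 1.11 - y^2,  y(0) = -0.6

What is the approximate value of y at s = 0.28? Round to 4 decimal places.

RK4: k1 = f(s_n, y_n); k2 = f(s_n + h/2, y_n + (h/2)·k1); k3 = f(s_n + h/2, y_n + (h/2)·k2); k4 = f(s_n + h, y_n + h·k3); y_{n+1} = y_n + (h/6)·(k1 + 2k2 + 2k3 + k4).
s=0.000000, y=-0.600000:
  k1 = f(0.000000, -0.600000) = 0.750000
  k2 = f(0.140000, -0.495000) = 0.864975
  k3 = f(0.140000, -0.478903) = 0.880651
  k4 = f(0.280000, -0.353418) = 0.985096
  y ← -0.600000 + (0.28/6)·(k1 + 2k2 + 2k3 + k4) = -0.356104
y(0.28) ≈ -0.3561

-0.3561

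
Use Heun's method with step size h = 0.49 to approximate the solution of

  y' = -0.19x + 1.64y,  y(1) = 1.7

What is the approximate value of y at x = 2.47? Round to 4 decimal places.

14.9104

Heun: k1 = f(x_n, y_n); k2 = f(x_n + h, y_n + h·k1); y_{n+1} = y_n + (h/2)·(k1 + k2).
x=1.000000, y=1.700000:
  k1 = f(1.000000, 1.700000) = 2.598000
  k2 = f(1.490000, 2.973020) = 4.592653
  y ← 1.700000 + (0.49/2)·(2.598000 + 4.592653) = 3.461710
x=1.490000, y=3.461710:
  k1 = f(1.490000, 3.461710) = 5.394104
  k2 = f(1.980000, 6.104821) = 9.635707
  y ← 3.461710 + (0.49/2)·(5.394104 + 9.635707) = 7.144014
x=1.980000, y=7.144014:
  k1 = f(1.980000, 7.144014) = 11.339982
  k2 = f(2.470000, 12.700605) = 20.359692
  y ← 7.144014 + (0.49/2)·(11.339982 + 20.359692) = 14.910434
y(2.47) ≈ 14.9104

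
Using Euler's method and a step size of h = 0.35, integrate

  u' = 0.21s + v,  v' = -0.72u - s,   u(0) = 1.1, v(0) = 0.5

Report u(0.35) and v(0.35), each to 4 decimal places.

Euler on (u,v): u_{n+1} = u_n + h·u', v_{n+1} = v_n + h·v'.
0.000000: (1.100000, 0.500000); f=(0.500000, -0.792000) → (1.275000, 0.222800)
(u(0.35), v(0.35)) ≈ (1.2750, 0.2228)

1.2750, 0.2228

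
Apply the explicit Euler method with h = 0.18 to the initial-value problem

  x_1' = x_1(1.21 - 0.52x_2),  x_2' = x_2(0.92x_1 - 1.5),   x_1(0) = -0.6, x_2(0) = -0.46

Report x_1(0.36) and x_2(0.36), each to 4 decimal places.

-0.9418, -0.1754

Euler on (x_1,x_2): x_1_{n+1} = x_1_n + h·x_1', x_2_{n+1} = x_2_n + h·x_2'.
0.000000: (-0.600000, -0.460000); f=(-0.869520, 0.943920) → (-0.756514, -0.290094)
0.180000: (-0.756514, -0.290094); f=(-1.029501, 0.637045) → (-0.941824, -0.175426)
(x_1(0.36), x_2(0.36)) ≈ (-0.9418, -0.1754)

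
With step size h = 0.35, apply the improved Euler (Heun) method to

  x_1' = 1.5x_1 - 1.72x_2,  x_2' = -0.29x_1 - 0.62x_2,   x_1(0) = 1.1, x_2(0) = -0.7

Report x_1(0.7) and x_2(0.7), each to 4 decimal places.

4.4743, -0.8735

Heun on (x_1,x_2): k1 = f(t_n, state_n); k2 = f(t_n + h, state_n + h·k1); state_{n+1} = state_n + (h/2)·(k1 + k2).
0.000000: (1.100000, -0.700000)
  k1 = (2.854000, 0.115000)
  predictor → (2.098900, -0.659750)
  k2 = (4.283120, -0.199636)
  → (2.348996, -0.714811)
0.350000: (2.348996, -0.714811)
  k1 = (4.752969, -0.238026)
  predictor → (4.012535, -0.798120)
  k2 = (7.391570, -0.668801)
  → (4.474290, -0.873506)
(x_1(0.7), x_2(0.7)) ≈ (4.4743, -0.8735)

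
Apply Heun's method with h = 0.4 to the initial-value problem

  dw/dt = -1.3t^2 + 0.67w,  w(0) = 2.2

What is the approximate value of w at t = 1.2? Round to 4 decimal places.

Heun: k1 = f(t_n, w_n); k2 = f(t_n + h, w_n + h·k1); w_{n+1} = w_n + (h/2)·(k1 + k2).
t=0.000000, w=2.200000:
  k1 = f(0.000000, 2.200000) = 1.474000
  k2 = f(0.400000, 2.789600) = 1.661032
  w ← 2.200000 + (0.4/2)·(1.474000 + 1.661032) = 2.827006
t=0.400000, w=2.827006:
  k1 = f(0.400000, 2.827006) = 1.686094
  k2 = f(0.800000, 3.501444) = 1.513968
  w ← 2.827006 + (0.4/2)·(1.686094 + 1.513968) = 3.467019
t=0.800000, w=3.467019:
  k1 = f(0.800000, 3.467019) = 1.490903
  k2 = f(1.200000, 4.063380) = 0.850464
  w ← 3.467019 + (0.4/2)·(1.490903 + 0.850464) = 3.935292
w(1.2) ≈ 3.9353

3.9353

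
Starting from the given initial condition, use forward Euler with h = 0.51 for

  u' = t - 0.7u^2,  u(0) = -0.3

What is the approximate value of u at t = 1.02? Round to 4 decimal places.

-0.1114

Euler: u_{n+1} = u_n + h·f(t_n, u_n).
t=0.000000, u=-0.300000: f=-0.063000 → u ← -0.300000 + 0.51·(-0.063000) = -0.332130
t=0.510000, u=-0.332130: f=0.432783 → u ← -0.332130 + 0.51·0.432783 = -0.111411
u(1.02) ≈ -0.1114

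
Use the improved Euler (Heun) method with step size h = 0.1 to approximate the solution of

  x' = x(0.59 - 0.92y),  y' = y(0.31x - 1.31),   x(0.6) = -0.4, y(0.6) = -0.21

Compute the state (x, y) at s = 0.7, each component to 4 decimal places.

Heun on (x,y): k1 = f(s_n, state_n); k2 = f(s_n + h, state_n + h·k1); state_{n+1} = state_n + (h/2)·(k1 + k2).
0.600000: (-0.400000, -0.210000)
  k1 = (-0.313280, 0.301140)
  predictor → (-0.431328, -0.179886)
  k2 = (-0.325866, 0.259704)
  → (-0.431957, -0.181958)
(x(0.7), y(0.7)) ≈ (-0.4320, -0.1820)

-0.4320, -0.1820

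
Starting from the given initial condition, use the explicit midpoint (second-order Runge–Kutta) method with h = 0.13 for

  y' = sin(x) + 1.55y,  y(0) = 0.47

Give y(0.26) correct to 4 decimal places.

0.7388

Midpoint: k1 = f(x_n, y_n); k2 = f(x_n + h/2, y_n + (h/2)·k1); y_{n+1} = y_n + h·k2.
x=0.000000, y=0.470000:
  k1 = f(0.000000, 0.470000) = 0.728500
  k2 = f(0.065000, 0.517352) = 0.866851
  y ← 0.470000 + 0.13·0.866851 = 0.582691
x=0.130000, y=0.582691:
  k1 = f(0.130000, 0.582691) = 1.032805
  k2 = f(0.195000, 0.649823) = 1.200992
  y ← 0.582691 + 0.13·1.200992 = 0.738820
y(0.26) ≈ 0.7388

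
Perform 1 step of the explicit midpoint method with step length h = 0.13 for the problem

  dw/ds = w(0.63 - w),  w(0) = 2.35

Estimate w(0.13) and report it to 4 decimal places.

Midpoint: k1 = f(s_n, w_n); k2 = f(s_n + h/2, w_n + (h/2)·k1); w_{n+1} = w_n + h·k2.
s=0.000000, w=2.350000:
  k1 = f(0.000000, 2.350000) = -4.042000
  k2 = f(0.065000, 2.087270) = -3.041716
  w ← 2.350000 + 0.13·(-3.041716) = 1.954577
w(0.13) ≈ 1.9546

1.9546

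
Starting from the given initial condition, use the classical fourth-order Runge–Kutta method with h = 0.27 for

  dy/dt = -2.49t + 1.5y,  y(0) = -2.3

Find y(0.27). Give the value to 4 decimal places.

-3.5524

RK4: k1 = f(t_n, y_n); k2 = f(t_n + h/2, y_n + (h/2)·k1); k3 = f(t_n + h/2, y_n + (h/2)·k2); k4 = f(t_n + h, y_n + h·k3); y_{n+1} = y_n + (h/6)·(k1 + 2k2 + 2k3 + k4).
t=0.000000, y=-2.300000:
  k1 = f(0.000000, -2.300000) = -3.450000
  k2 = f(0.135000, -2.765750) = -4.484775
  k3 = f(0.135000, -2.905445) = -4.694317
  k4 = f(0.270000, -3.567466) = -6.023498
  y ← -2.300000 + (0.27/6)·(k1 + 2k2 + 2k3 + k4) = -3.552426
y(0.27) ≈ -3.5524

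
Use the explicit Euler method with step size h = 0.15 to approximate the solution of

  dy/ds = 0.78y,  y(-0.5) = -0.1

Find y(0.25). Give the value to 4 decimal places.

-0.1739

Euler: y_{n+1} = y_n + h·f(s_n, y_n).
s=-0.500000, y=-0.100000: f=-0.078000 → y ← -0.100000 + 0.15·(-0.078000) = -0.111700
s=-0.350000, y=-0.111700: f=-0.087126 → y ← -0.111700 + 0.15·(-0.087126) = -0.124769
s=-0.200000, y=-0.124769: f=-0.097320 → y ← -0.124769 + 0.15·(-0.097320) = -0.139367
s=-0.050000, y=-0.139367: f=-0.108706 → y ← -0.139367 + 0.15·(-0.108706) = -0.155673
s=0.100000, y=-0.155673: f=-0.121425 → y ← -0.155673 + 0.15·(-0.121425) = -0.173886
y(0.25) ≈ -0.1739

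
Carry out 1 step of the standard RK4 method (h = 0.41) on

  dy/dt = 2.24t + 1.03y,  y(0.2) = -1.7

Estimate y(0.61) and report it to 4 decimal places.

RK4: k1 = f(t_n, y_n); k2 = f(t_n + h/2, y_n + (h/2)·k1); k3 = f(t_n + h/2, y_n + (h/2)·k2); k4 = f(t_n + h, y_n + h·k3); y_{n+1} = y_n + (h/6)·(k1 + 2k2 + 2k3 + k4).
t=0.200000, y=-1.700000:
  k1 = f(0.200000, -1.700000) = -1.303000
  k2 = f(0.405000, -1.967115) = -1.118928
  k3 = f(0.405000, -1.929380) = -1.080062
  k4 = f(0.610000, -2.142825) = -0.840710
  y ← -1.700000 + (0.41/6)·(k1 + 2k2 + 2k3 + k4) = -2.147016
y(0.61) ≈ -2.1470

-2.1470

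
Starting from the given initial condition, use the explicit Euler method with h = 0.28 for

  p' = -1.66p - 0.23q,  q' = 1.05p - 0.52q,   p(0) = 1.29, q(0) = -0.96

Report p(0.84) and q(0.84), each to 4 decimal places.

0.2407, -0.0062

Euler on (p,q): p_{n+1} = p_n + h·p', q_{n+1} = q_n + h·q'.
0.000000: (1.290000, -0.960000); f=(-1.920600, 1.853700) → (0.752232, -0.440964)
0.280000: (0.752232, -0.440964); f=(-1.147283, 1.019145) → (0.430993, -0.155603)
0.560000: (0.430993, -0.155603); f=(-0.679659, 0.533456) → (0.240688, -0.006236)
(p(0.84), q(0.84)) ≈ (0.2407, -0.0062)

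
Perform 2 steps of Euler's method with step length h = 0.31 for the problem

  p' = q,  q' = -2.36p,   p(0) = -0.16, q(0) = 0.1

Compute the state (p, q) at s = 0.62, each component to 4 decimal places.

Euler on (p,q): p_{n+1} = p_n + h·p', q_{n+1} = q_n + h·q'.
0.000000: (-0.160000, 0.100000); f=(0.100000, 0.377600) → (-0.129000, 0.217056)
0.310000: (-0.129000, 0.217056); f=(0.217056, 0.304440) → (-0.061713, 0.311432)
(p(0.62), q(0.62)) ≈ (-0.0617, 0.3114)

-0.0617, 0.3114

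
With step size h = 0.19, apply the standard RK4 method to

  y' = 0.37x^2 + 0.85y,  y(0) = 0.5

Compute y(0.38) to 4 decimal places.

RK4: k1 = f(x_n, y_n); k2 = f(x_n + h/2, y_n + (h/2)·k1); k3 = f(x_n + h/2, y_n + (h/2)·k2); k4 = f(x_n + h, y_n + h·k3); y_{n+1} = y_n + (h/6)·(k1 + 2k2 + 2k3 + k4).
x=0.000000, y=0.500000:
  k1 = f(0.000000, 0.500000) = 0.425000
  k2 = f(0.095000, 0.540375) = 0.462658
  k3 = f(0.095000, 0.543953) = 0.465699
  k4 = f(0.190000, 0.588483) = 0.513567
  y ← 0.500000 + (0.19/6)·(k1 + 2k2 + 2k3 + k4) = 0.588517
x=0.190000, y=0.588517:
  k1 = f(0.190000, 0.588517) = 0.513597
  k2 = f(0.285000, 0.637309) = 0.571766
  k3 = f(0.285000, 0.642835) = 0.576463
  k4 = f(0.380000, 0.698045) = 0.646766
  y ← 0.588517 + (0.19/6)·(k1 + 2k2 + 2k3 + k4) = 0.697983
y(0.38) ≈ 0.6980

0.6980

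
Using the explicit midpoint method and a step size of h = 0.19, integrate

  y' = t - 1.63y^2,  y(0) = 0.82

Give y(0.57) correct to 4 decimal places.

0.5945

Midpoint: k1 = f(t_n, y_n); k2 = f(t_n + h/2, y_n + (h/2)·k1); y_{n+1} = y_n + h·k2.
t=0.000000, y=0.820000:
  k1 = f(0.000000, 0.820000) = -1.096012
  k2 = f(0.095000, 0.715879) = -0.740347
  y ← 0.820000 + 0.19·(-0.740347) = 0.679334
t=0.190000, y=0.679334:
  k1 = f(0.190000, 0.679334) = -0.562237
  k2 = f(0.285000, 0.625922) = -0.353598
  y ← 0.679334 + 0.19·(-0.353598) = 0.612151
t=0.380000, y=0.612151:
  k1 = f(0.380000, 0.612151) = -0.230807
  k2 = f(0.475000, 0.590224) = -0.092834
  y ← 0.612151 + 0.19·(-0.092834) = 0.594512
y(0.57) ≈ 0.5945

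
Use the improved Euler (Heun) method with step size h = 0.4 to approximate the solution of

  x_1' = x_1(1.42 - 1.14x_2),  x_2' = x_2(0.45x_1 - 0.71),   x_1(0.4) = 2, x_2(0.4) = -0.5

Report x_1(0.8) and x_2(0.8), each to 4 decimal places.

Heun on (x_1,x_2): k1 = f(s_n, state_n); k2 = f(s_n + h, state_n + h·k1); state_{n+1} = state_n + (h/2)·(k1 + k2).
0.400000: (2.000000, -0.500000)
  k1 = (3.980000, -0.095000)
  predictor → (3.592000, -0.538000)
  k2 = (7.303685, -0.487643)
  → (4.256737, -0.616529)
(x_1(0.8), x_2(0.8)) ≈ (4.2567, -0.6165)

4.2567, -0.6165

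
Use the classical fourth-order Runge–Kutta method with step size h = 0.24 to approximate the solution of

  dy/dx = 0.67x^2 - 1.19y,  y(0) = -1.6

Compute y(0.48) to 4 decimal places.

RK4: k1 = f(x_n, y_n); k2 = f(x_n + h/2, y_n + (h/2)·k1); k3 = f(x_n + h/2, y_n + (h/2)·k2); k4 = f(x_n + h, y_n + h·k3); y_{n+1} = y_n + (h/6)·(k1 + 2k2 + 2k3 + k4).
x=0.000000, y=-1.600000:
  k1 = f(0.000000, -1.600000) = 1.904000
  k2 = f(0.120000, -1.371520) = 1.641757
  k3 = f(0.120000, -1.402989) = 1.679205
  k4 = f(0.240000, -1.196991) = 1.463011
  y ← -1.600000 + (0.24/6)·(k1 + 2k2 + 2k3 + k4) = -1.199643
x=0.240000, y=-1.199643:
  k1 = f(0.240000, -1.199643) = 1.466167
  k2 = f(0.360000, -1.023703) = 1.305038
  k3 = f(0.360000, -1.043038) = 1.328047
  k4 = f(0.480000, -0.880911) = 1.202652
  y ← -1.199643 + (0.24/6)·(k1 + 2k2 + 2k3 + k4) = -0.882243
y(0.48) ≈ -0.8822

-0.8822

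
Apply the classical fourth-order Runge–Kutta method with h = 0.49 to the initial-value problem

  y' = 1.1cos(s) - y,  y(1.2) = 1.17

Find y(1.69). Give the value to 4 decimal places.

RK4: k1 = f(s_n, y_n); k2 = f(s_n + h/2, y_n + (h/2)·k1); k3 = f(s_n + h/2, y_n + (h/2)·k2); k4 = f(s_n + h, y_n + h·k3); y_{n+1} = y_n + (h/6)·(k1 + 2k2 + 2k3 + k4).
s=1.200000, y=1.170000:
  k1 = f(1.200000, 1.170000) = -0.771406
  k2 = f(1.445000, 0.981005) = -0.842994
  k3 = f(1.445000, 0.963466) = -0.825455
  k4 = f(1.690000, 0.765527) = -0.896341
  y ← 1.170000 + (0.49/6)·(k1 + 2k2 + 2k3 + k4) = 0.761287
y(1.69) ≈ 0.7613

0.7613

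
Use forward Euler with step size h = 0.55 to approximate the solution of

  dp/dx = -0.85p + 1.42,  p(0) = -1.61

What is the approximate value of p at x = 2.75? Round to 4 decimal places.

Euler: p_{n+1} = p_n + h·f(x_n, p_n).
x=0.000000, p=-1.610000: f=2.788500 → p ← -1.610000 + 0.55·2.788500 = -0.076325
x=0.550000, p=-0.076325: f=1.484876 → p ← -0.076325 + 0.55·1.484876 = 0.740357
x=1.100000, p=0.740357: f=0.790697 → p ← 0.740357 + 0.55·0.790697 = 1.175240
x=1.650000, p=1.175240: f=0.421046 → p ← 1.175240 + 0.55·0.421046 = 1.406815
x=2.200000, p=1.406815: f=0.224207 → p ← 1.406815 + 0.55·0.224207 = 1.530129
p(2.75) ≈ 1.5301

1.5301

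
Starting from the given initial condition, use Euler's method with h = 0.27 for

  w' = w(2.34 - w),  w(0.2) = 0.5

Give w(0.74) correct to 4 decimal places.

1.0700

Euler: w_{n+1} = w_n + h·f(x_n, w_n).
x=0.200000, w=0.500000: f=0.920000 → w ← 0.500000 + 0.27·0.920000 = 0.748400
x=0.470000, w=0.748400: f=1.191153 → w ← 0.748400 + 0.27·1.191153 = 1.070011
w(0.74) ≈ 1.0700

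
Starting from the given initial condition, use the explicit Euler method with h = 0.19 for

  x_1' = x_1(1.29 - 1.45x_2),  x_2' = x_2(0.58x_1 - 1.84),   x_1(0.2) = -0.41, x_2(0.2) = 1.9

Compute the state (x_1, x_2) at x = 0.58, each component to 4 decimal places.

Euler on (x_1,x_2): x_1_{n+1} = x_1_n + h·x_1', x_2_{n+1} = x_2_n + h·x_2'.
0.200000: (-0.410000, 1.900000); f=(0.600650, -3.947820) → (-0.295876, 1.149914)
0.390000: (-0.295876, 1.149914); f=(0.111657, -2.313177) → (-0.274662, 0.710411)
(x_1(0.58), x_2(0.58)) ≈ (-0.2747, 0.7104)

-0.2747, 0.7104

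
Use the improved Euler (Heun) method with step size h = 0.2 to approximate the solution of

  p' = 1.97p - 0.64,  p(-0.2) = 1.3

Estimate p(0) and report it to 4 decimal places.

1.7599

Heun: k1 = f(s_n, p_n); k2 = f(s_n + h, p_n + h·k1); p_{n+1} = p_n + (h/2)·(k1 + k2).
s=-0.200000, p=1.300000:
  k1 = f(-0.200000, 1.300000) = 1.921000
  k2 = f(0.000000, 1.684200) = 2.677874
  p ← 1.300000 + (0.2/2)·(1.921000 + 2.677874) = 1.759887
p(0) ≈ 1.7599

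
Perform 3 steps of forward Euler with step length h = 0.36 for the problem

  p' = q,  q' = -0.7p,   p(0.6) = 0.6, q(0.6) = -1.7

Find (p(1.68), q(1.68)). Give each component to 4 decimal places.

Euler on (p,q): p_{n+1} = p_n + h·p', q_{n+1} = q_n + h·q'.
0.600000: (0.600000, -1.700000); f=(-1.700000, -0.420000) → (-0.012000, -1.851200)
0.960000: (-0.012000, -1.851200); f=(-1.851200, 0.008400) → (-0.678432, -1.848176)
1.320000: (-0.678432, -1.848176); f=(-1.848176, 0.474902) → (-1.343775, -1.677211)
(p(1.68), q(1.68)) ≈ (-1.3438, -1.6772)

-1.3438, -1.6772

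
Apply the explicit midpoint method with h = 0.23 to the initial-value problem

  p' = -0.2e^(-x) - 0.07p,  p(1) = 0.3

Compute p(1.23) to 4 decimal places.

0.2803

Midpoint: k1 = f(x_n, p_n); k2 = f(x_n + h/2, p_n + (h/2)·k1); p_{n+1} = p_n + h·k2.
x=1.000000, p=0.300000:
  k1 = f(1.000000, 0.300000) = -0.094576
  k2 = f(1.115000, 0.289124) = -0.085822
  p ← 0.300000 + 0.23·(-0.085822) = 0.280261
p(1.23) ≈ 0.2803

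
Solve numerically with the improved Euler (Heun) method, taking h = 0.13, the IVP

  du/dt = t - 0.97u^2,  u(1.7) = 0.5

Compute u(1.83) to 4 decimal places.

Heun: k1 = f(t_n, u_n); k2 = f(t_n + h, u_n + h·k1); u_{n+1} = u_n + (h/2)·(k1 + k2).
t=1.700000, u=0.500000:
  k1 = f(1.700000, 0.500000) = 1.457500
  k2 = f(1.830000, 0.689475) = 1.368885
  u ← 0.500000 + (0.13/2)·(1.457500 + 1.368885) = 0.683715
u(1.83) ≈ 0.6837

0.6837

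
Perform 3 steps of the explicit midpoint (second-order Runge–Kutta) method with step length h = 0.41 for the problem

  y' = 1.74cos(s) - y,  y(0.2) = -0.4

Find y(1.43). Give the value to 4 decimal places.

0.5246

Midpoint: k1 = f(s_n, y_n); k2 = f(s_n + h/2, y_n + (h/2)·k1); y_{n+1} = y_n + h·k2.
s=0.200000, y=-0.400000:
  k1 = f(0.200000, -0.400000) = 2.105316
  k2 = f(0.405000, 0.031590) = 1.567648
  y ← -0.400000 + 0.41·1.567648 = 0.242736
s=0.610000, y=0.242736:
  k1 = f(0.610000, 0.242736) = 1.183452
  k2 = f(0.815000, 0.485343) = 0.708068
  y ← 0.242736 + 0.41·0.708068 = 0.533044
s=1.020000, y=0.533044:
  k1 = f(1.020000, 0.533044) = 0.377613
  k2 = f(1.225000, 0.610454) = -0.020688
  y ← 0.533044 + 0.41·(-0.020688) = 0.524561
y(1.43) ≈ 0.5246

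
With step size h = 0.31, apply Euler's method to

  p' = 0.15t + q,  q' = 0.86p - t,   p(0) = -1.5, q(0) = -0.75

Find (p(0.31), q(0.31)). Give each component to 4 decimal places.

-1.7325, -1.1499

Euler on (p,q): p_{n+1} = p_n + h·p', q_{n+1} = q_n + h·q'.
0.000000: (-1.500000, -0.750000); f=(-0.750000, -1.290000) → (-1.732500, -1.149900)
(p(0.31), q(0.31)) ≈ (-1.7325, -1.1499)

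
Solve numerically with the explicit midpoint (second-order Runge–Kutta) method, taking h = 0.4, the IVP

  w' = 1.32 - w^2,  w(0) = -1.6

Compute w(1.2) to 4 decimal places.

-89.3995

Midpoint: k1 = f(s_n, w_n); k2 = f(s_n + h/2, w_n + (h/2)·k1); w_{n+1} = w_n + h·k2.
s=0.000000, w=-1.600000:
  k1 = f(0.000000, -1.600000) = -1.240000
  k2 = f(0.200000, -1.848000) = -2.095104
  w ← -1.600000 + 0.4·(-2.095104) = -2.438042
s=0.400000, w=-2.438042:
  k1 = f(0.400000, -2.438042) = -4.624047
  k2 = f(0.600000, -3.362851) = -9.988767
  w ← -2.438042 + 0.4·(-9.988767) = -6.433548
s=0.800000, w=-6.433548:
  k1 = f(0.800000, -6.433548) = -40.070543
  k2 = f(1.000000, -14.447657) = -207.414789
  w ← -6.433548 + 0.4·(-207.414789) = -89.399464
w(1.2) ≈ -89.3995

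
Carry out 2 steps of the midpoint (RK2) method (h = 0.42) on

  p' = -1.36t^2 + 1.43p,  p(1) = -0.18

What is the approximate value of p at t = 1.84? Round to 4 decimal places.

Midpoint: k1 = f(t_n, p_n); k2 = f(t_n + h/2, p_n + (h/2)·k1); p_{n+1} = p_n + h·k2.
t=1.000000, p=-0.180000:
  k1 = f(1.000000, -0.180000) = -1.617400
  k2 = f(1.210000, -0.519654) = -2.734281
  p ← -0.180000 + 0.42·(-2.734281) = -1.328398
t=1.420000, p=-1.328398:
  k1 = f(1.420000, -1.328398) = -4.641913
  k2 = f(1.630000, -2.303200) = -6.906960
  p ← -1.328398 + 0.42·(-6.906960) = -4.229321
p(1.84) ≈ -4.2293

-4.2293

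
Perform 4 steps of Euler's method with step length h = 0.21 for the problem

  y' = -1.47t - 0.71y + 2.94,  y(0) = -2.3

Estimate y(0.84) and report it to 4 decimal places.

0.4127

Euler: y_{n+1} = y_n + h·f(t_n, y_n).
t=0.000000, y=-2.300000: f=4.573000 → y ← -2.300000 + 0.21·4.573000 = -1.339670
t=0.210000, y=-1.339670: f=3.582466 → y ← -1.339670 + 0.21·3.582466 = -0.587352
t=0.420000, y=-0.587352: f=2.739620 → y ← -0.587352 + 0.21·2.739620 = -0.012032
t=0.630000, y=-0.012032: f=2.022443 → y ← -0.012032 + 0.21·2.022443 = 0.412681
y(0.84) ≈ 0.4127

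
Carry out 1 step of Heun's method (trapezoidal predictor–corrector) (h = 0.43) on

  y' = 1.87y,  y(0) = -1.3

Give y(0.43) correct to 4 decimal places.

Heun: k1 = f(x_n, y_n); k2 = f(x_n + h, y_n + h·k1); y_{n+1} = y_n + (h/2)·(k1 + k2).
x=0.000000, y=-1.300000:
  k1 = f(0.000000, -1.300000) = -2.431000
  k2 = f(0.430000, -2.345330) = -4.385767
  y ← -1.300000 + (0.43/2)·(-2.431000 + (-4.385767)) = -2.765605
y(0.43) ≈ -2.7656

-2.7656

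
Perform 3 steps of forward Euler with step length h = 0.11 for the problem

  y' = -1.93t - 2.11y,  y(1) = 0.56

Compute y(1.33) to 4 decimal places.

Euler: y_{n+1} = y_n + h·f(t_n, y_n).
t=1.000000, y=0.560000: f=-3.111600 → y ← 0.560000 + 0.11·(-3.111600) = 0.217724
t=1.110000, y=0.217724: f=-2.601698 → y ← 0.217724 + 0.11·(-2.601698) = -0.068463
t=1.220000, y=-0.068463: f=-2.210144 → y ← -0.068463 + 0.11·(-2.210144) = -0.311579
y(1.33) ≈ -0.3116

-0.3116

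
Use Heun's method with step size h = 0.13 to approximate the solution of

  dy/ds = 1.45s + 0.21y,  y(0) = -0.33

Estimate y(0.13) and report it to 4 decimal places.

Heun: k1 = f(s_n, y_n); k2 = f(s_n + h, y_n + h·k1); y_{n+1} = y_n + (h/2)·(k1 + k2).
s=0.000000, y=-0.330000:
  k1 = f(0.000000, -0.330000) = -0.069300
  k2 = f(0.130000, -0.339009) = 0.117308
  y ← -0.330000 + (0.13/2)·(-0.069300 + 0.117308) = -0.326879
y(0.13) ≈ -0.3269

-0.3269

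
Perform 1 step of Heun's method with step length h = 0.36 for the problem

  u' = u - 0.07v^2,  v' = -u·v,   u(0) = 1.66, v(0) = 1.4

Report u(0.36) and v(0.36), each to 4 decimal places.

Heun on (u,v): k1 = f(s_n, state_n); k2 = f(s_n + h, state_n + h·k1); state_{n+1} = state_n + (h/2)·(k1 + k2).
0.000000: (1.660000, 1.400000)
  k1 = (1.522800, -2.324000)
  predictor → (2.208208, 0.563360)
  k2 = (2.185992, -1.244016)
  → (2.327583, 0.757757)
(u(0.36), v(0.36)) ≈ (2.3276, 0.7578)

2.3276, 0.7578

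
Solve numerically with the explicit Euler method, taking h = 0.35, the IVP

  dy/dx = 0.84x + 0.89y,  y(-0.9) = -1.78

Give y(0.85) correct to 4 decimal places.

Euler: y_{n+1} = y_n + h·f(x_n, y_n).
x=-0.900000, y=-1.780000: f=-2.340200 → y ← -1.780000 + 0.35·(-2.340200) = -2.599070
x=-0.550000, y=-2.599070: f=-2.775172 → y ← -2.599070 + 0.35·(-2.775172) = -3.570380
x=-0.200000, y=-3.570380: f=-3.345638 → y ← -3.570380 + 0.35·(-3.345638) = -4.741354
x=0.150000, y=-4.741354: f=-4.093805 → y ← -4.741354 + 0.35·(-4.093805) = -6.174185
x=0.500000, y=-6.174185: f=-5.075025 → y ← -6.174185 + 0.35·(-5.075025) = -7.950444
y(0.85) ≈ -7.9504

-7.9504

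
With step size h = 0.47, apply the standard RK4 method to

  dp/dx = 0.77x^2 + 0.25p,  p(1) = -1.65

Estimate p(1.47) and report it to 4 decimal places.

RK4: k1 = f(x_n, p_n); k2 = f(x_n + h/2, p_n + (h/2)·k1); k3 = f(x_n + h/2, p_n + (h/2)·k2); k4 = f(x_n + h, p_n + h·k3); p_{n+1} = p_n + (h/6)·(k1 + 2k2 + 2k3 + k4).
x=1.000000, p=-1.650000:
  k1 = f(1.000000, -1.650000) = 0.357500
  k2 = f(1.235000, -1.565987) = 0.782926
  k3 = f(1.235000, -1.466012) = 0.807920
  k4 = f(1.470000, -1.270278) = 1.346324
  p ← -1.650000 + (0.47/6)·(k1 + 2k2 + 2k3 + k4) = -1.267301
p(1.47) ≈ -1.2673

-1.2673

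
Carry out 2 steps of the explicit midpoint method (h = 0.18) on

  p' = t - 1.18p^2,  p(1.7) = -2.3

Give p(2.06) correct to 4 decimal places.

-7.8640

Midpoint: k1 = f(t_n, p_n); k2 = f(t_n + h/2, p_n + (h/2)·k1); p_{n+1} = p_n + h·k2.
t=1.700000, p=-2.300000:
  k1 = f(1.700000, -2.300000) = -4.542200
  k2 = f(1.790000, -2.708798) = -6.868352
  p ← -2.300000 + 0.18·(-6.868352) = -3.536303
t=1.880000, p=-3.536303:
  k1 = f(1.880000, -3.536303) = -12.876421
  k2 = f(1.970000, -4.695181) = -24.042778
  p ← -3.536303 + 0.18·(-24.042778) = -7.864004
p(2.06) ≈ -7.8640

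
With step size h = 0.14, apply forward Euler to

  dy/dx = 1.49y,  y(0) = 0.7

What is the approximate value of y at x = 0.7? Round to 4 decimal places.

1.8051

Euler: y_{n+1} = y_n + h·f(x_n, y_n).
x=0.000000, y=0.700000: f=1.043000 → y ← 0.700000 + 0.14·1.043000 = 0.846020
x=0.140000, y=0.846020: f=1.260570 → y ← 0.846020 + 0.14·1.260570 = 1.022500
x=0.280000, y=1.022500: f=1.523525 → y ← 1.022500 + 0.14·1.523525 = 1.235793
x=0.420000, y=1.235793: f=1.841332 → y ← 1.235793 + 0.14·1.841332 = 1.493580
x=0.560000, y=1.493580: f=2.225434 → y ← 1.493580 + 0.14·2.225434 = 1.805140
y(0.7) ≈ 1.8051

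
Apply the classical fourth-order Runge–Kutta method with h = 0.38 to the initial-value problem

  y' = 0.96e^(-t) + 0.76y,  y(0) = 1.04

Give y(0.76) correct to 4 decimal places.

RK4: k1 = f(t_n, y_n); k2 = f(t_n + h/2, y_n + (h/2)·k1); k3 = f(t_n + h/2, y_n + (h/2)·k2); k4 = f(t_n + h, y_n + h·k3); y_{n+1} = y_n + (h/6)·(k1 + 2k2 + 2k3 + k4).
t=0.000000, y=1.040000:
  k1 = f(0.000000, 1.040000) = 1.750400
  k2 = f(0.190000, 1.372576) = 1.837039
  k3 = f(0.190000, 1.389037) = 1.849549
  k4 = f(0.380000, 1.742829) = 1.981057
  y ← 1.040000 + (0.38/6)·(k1 + 2k2 + 2k3 + k4) = 1.743293
t=0.380000, y=1.743293:
  k1 = f(0.380000, 1.743293) = 1.981410
  k2 = f(0.570000, 2.119761) = 2.153923
  k3 = f(0.570000, 2.152539) = 2.178834
  k4 = f(0.760000, 2.571250) = 2.403110
  y ← 1.743293 + (0.38/6)·(k1 + 2k2 + 2k3 + k4) = 2.569795
y(0.76) ≈ 2.5698

2.5698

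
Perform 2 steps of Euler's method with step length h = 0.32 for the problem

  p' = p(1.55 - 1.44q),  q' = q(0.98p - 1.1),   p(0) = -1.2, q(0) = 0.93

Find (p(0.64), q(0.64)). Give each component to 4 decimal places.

-1.7672, 0.0622

Euler on (p,q): p_{n+1} = p_n + h·p', q_{n+1} = q_n + h·q'.
0.000000: (-1.200000, 0.930000); f=(-0.252960, -2.116680) → (-1.280947, 0.252662)
0.320000: (-1.280947, 0.252662); f=(-1.519416, -0.595103) → (-1.767160, 0.062229)
(p(0.64), q(0.64)) ≈ (-1.7672, 0.0622)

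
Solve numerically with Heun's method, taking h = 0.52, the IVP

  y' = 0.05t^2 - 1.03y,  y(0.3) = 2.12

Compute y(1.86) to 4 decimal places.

Heun: k1 = f(t_n, y_n); k2 = f(t_n + h, y_n + h·k1); y_{n+1} = y_n + (h/2)·(k1 + k2).
t=0.300000, y=2.120000:
  k1 = f(0.300000, 2.120000) = -2.179100
  k2 = f(0.820000, 0.986868) = -0.982854
  y ← 2.120000 + (0.52/2)·(-2.179100 + (-0.982854)) = 1.297892
t=0.820000, y=1.297892:
  k1 = f(0.820000, 1.297892) = -1.303209
  k2 = f(1.340000, 0.620223) = -0.549050
  y ← 1.297892 + (0.52/2)·(-1.303209 + (-0.549050)) = 0.816305
t=1.340000, y=0.816305:
  k1 = f(1.340000, 0.816305) = -0.751014
  k2 = f(1.860000, 0.425777) = -0.265571
  y ← 0.816305 + (0.52/2)·(-0.751014 + (-0.265571)) = 0.551993
y(1.86) ≈ 0.5520

0.5520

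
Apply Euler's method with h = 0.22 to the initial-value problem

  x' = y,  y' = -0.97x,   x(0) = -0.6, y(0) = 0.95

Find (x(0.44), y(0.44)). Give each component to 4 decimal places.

Euler on (x,y): x_{n+1} = x_n + h·x', y_{n+1} = y_n + h·y'.
0.000000: (-0.600000, 0.950000); f=(0.950000, 0.582000) → (-0.391000, 1.078040)
0.220000: (-0.391000, 1.078040); f=(1.078040, 0.379270) → (-0.153831, 1.161479)
(x(0.44), y(0.44)) ≈ (-0.1538, 1.1615)

-0.1538, 1.1615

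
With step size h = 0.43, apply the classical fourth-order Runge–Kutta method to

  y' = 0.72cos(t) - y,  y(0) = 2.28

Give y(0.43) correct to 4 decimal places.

1.7264

RK4: k1 = f(t_n, y_n); k2 = f(t_n + h/2, y_n + (h/2)·k1); k3 = f(t_n + h/2, y_n + (h/2)·k2); k4 = f(t_n + h, y_n + h·k3); y_{n+1} = y_n + (h/6)·(k1 + 2k2 + 2k3 + k4).
t=0.000000, y=2.280000:
  k1 = f(0.000000, 2.280000) = -1.560000
  k2 = f(0.215000, 1.944600) = -1.241177
  k3 = f(0.215000, 2.013147) = -1.309724
  k4 = f(0.430000, 1.716819) = -1.062363
  y ← 2.280000 + (0.43/6)·(k1 + 2k2 + 2k3 + k4) = 1.726435
y(0.43) ≈ 1.7264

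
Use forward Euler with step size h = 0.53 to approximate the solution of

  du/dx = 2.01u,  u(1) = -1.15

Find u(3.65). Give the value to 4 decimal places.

Euler: u_{n+1} = u_n + h·f(x_n, u_n).
x=1.000000, u=-1.150000: f=-2.311500 → u ← -1.150000 + 0.53·(-2.311500) = -2.375095
x=1.530000, u=-2.375095: f=-4.773941 → u ← -2.375095 + 0.53·(-4.773941) = -4.905284
x=2.060000, u=-4.905284: f=-9.859620 → u ← -4.905284 + 0.53·(-9.859620) = -10.130882
x=2.590000, u=-10.130882: f=-20.363074 → u ← -10.130882 + 0.53·(-20.363074) = -20.923311
x=3.120000, u=-20.923311: f=-42.055856 → u ← -20.923311 + 0.53·(-42.055856) = -43.212915
u(3.65) ≈ -43.2129

-43.2129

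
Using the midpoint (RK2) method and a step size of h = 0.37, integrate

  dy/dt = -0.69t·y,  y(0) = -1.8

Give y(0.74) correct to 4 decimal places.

-1.4835

Midpoint: k1 = f(t_n, y_n); k2 = f(t_n + h/2, y_n + (h/2)·k1); y_{n+1} = y_n + h·k2.
t=0.000000, y=-1.800000:
  k1 = f(0.000000, -1.800000) = 0.000000
  k2 = f(0.185000, -1.800000) = 0.229770
  y ← -1.800000 + 0.37·0.229770 = -1.714985
t=0.370000, y=-1.714985:
  k1 = f(0.370000, -1.714985) = 0.437836
  k2 = f(0.555000, -1.633985) = 0.625735
  y ← -1.714985 + 0.37·0.625735 = -1.483463
y(0.74) ≈ -1.4835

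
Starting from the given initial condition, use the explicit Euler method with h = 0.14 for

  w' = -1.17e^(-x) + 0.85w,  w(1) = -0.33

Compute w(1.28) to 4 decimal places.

-0.5330

Euler: w_{n+1} = w_n + h·f(x_n, w_n).
x=1.000000, w=-0.330000: f=-0.710919 → w ← -0.330000 + 0.14·(-0.710919) = -0.429529
x=1.140000, w=-0.429529: f=-0.739288 → w ← -0.429529 + 0.14·(-0.739288) = -0.533029
w(1.28) ≈ -0.5330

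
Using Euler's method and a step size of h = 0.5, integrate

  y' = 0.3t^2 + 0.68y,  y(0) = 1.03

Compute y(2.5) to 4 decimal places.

Euler: y_{n+1} = y_n + h·f(t_n, y_n).
t=0.000000, y=1.030000: f=0.700400 → y ← 1.030000 + 0.5·0.700400 = 1.380200
t=0.500000, y=1.380200: f=1.013536 → y ← 1.380200 + 0.5·1.013536 = 1.886968
t=1.000000, y=1.886968: f=1.583138 → y ← 1.886968 + 0.5·1.583138 = 2.678537
t=1.500000, y=2.678537: f=2.496405 → y ← 2.678537 + 0.5·2.496405 = 3.926740
t=2.000000, y=3.926740: f=3.870183 → y ← 3.926740 + 0.5·3.870183 = 5.861831
y(2.5) ≈ 5.8618

5.8618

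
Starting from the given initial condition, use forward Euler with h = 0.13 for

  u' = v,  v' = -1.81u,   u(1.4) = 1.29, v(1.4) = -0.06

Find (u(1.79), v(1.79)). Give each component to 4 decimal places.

Euler on (u,v): u_{n+1} = u_n + h·u', v_{n+1} = v_n + h·v'.
1.400000: (1.290000, -0.060000); f=(-0.060000, -2.334900) → (1.282200, -0.363537)
1.530000: (1.282200, -0.363537); f=(-0.363537, -2.320782) → (1.234940, -0.665239)
1.660000: (1.234940, -0.665239); f=(-0.665239, -2.235242) → (1.148459, -0.955820)
(u(1.79), v(1.79)) ≈ (1.1485, -0.9558)

1.1485, -0.9558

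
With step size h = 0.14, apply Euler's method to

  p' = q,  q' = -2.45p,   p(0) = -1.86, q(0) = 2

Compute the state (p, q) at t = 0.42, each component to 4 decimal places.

-0.7655, 3.5952

Euler on (p,q): p_{n+1} = p_n + h·p', q_{n+1} = q_n + h·q'.
0.000000: (-1.860000, 2.000000); f=(2.000000, 4.557000) → (-1.580000, 2.637980)
0.140000: (-1.580000, 2.637980); f=(2.637980, 3.871000) → (-1.210683, 3.179920)
0.280000: (-1.210683, 3.179920); f=(3.179920, 2.966173) → (-0.765494, 3.595184)
(p(0.42), q(0.42)) ≈ (-0.7655, 3.5952)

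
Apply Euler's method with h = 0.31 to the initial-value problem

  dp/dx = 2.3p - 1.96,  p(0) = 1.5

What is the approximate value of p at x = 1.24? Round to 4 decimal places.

6.4303

Euler: p_{n+1} = p_n + h·f(x_n, p_n).
x=0.000000, p=1.500000: f=1.490000 → p ← 1.500000 + 0.31·1.490000 = 1.961900
x=0.310000, p=1.961900: f=2.552370 → p ← 1.961900 + 0.31·2.552370 = 2.753135
x=0.620000, p=2.753135: f=4.372210 → p ← 2.753135 + 0.31·4.372210 = 4.108520
x=0.930000, p=4.108520: f=7.489595 → p ← 4.108520 + 0.31·7.489595 = 6.430294
p(1.24) ≈ 6.4303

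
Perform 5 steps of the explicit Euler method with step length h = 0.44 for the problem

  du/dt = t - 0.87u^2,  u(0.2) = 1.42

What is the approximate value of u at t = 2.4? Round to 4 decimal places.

Euler: u_{n+1} = u_n + h·f(t_n, u_n).
t=0.200000, u=1.420000: f=-1.554268 → u ← 1.420000 + 0.44·(-1.554268) = 0.736122
t=0.640000, u=0.736122: f=0.168568 → u ← 0.736122 + 0.44·0.168568 = 0.810292
t=1.080000, u=0.810292: f=0.508781 → u ← 0.810292 + 0.44·0.508781 = 1.034156
t=1.520000, u=1.034156: f=0.589554 → u ← 1.034156 + 0.44·0.589554 = 1.293560
t=1.960000, u=1.293560: f=0.504232 → u ← 1.293560 + 0.44·0.504232 = 1.515422
u(2.4) ≈ 1.5154

1.5154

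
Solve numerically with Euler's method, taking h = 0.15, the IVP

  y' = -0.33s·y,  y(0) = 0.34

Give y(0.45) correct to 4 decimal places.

0.3325

Euler: y_{n+1} = y_n + h·f(s_n, y_n).
s=0.000000, y=0.340000: f=0.000000 → y ← 0.340000 + 0.15·0.000000 = 0.340000
s=0.150000, y=0.340000: f=-0.016830 → y ← 0.340000 + 0.15·(-0.016830) = 0.337476
s=0.300000, y=0.337476: f=-0.033410 → y ← 0.337476 + 0.15·(-0.033410) = 0.332464
y(0.45) ≈ 0.3325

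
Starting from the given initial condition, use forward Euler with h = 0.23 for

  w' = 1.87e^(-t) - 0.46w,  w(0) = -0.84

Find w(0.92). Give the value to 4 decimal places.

0.5022

Euler: w_{n+1} = w_n + h·f(t_n, w_n).
t=0.000000, w=-0.840000: f=2.256400 → w ← -0.840000 + 0.23·2.256400 = -0.321028
t=0.230000, w=-0.321028: f=1.633451 → w ← -0.321028 + 0.23·1.633451 = 0.054666
t=0.460000, w=0.054666: f=1.155354 → w ← 0.054666 + 0.23·1.155354 = 0.320397
t=0.690000, w=0.320397: f=0.790565 → w ← 0.320397 + 0.23·0.790565 = 0.502227
w(0.92) ≈ 0.5022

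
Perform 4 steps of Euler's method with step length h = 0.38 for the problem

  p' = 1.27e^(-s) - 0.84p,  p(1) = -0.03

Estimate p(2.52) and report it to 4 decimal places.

0.2192

Euler: p_{n+1} = p_n + h·f(s_n, p_n).
s=1.000000, p=-0.030000: f=0.492407 → p ← -0.030000 + 0.38·0.492407 = 0.157115
s=1.380000, p=0.157115: f=0.187528 → p ← 0.157115 + 0.38·0.187528 = 0.228375
s=1.760000, p=0.228375: f=0.026662 → p ← 0.228375 + 0.38·0.026662 = 0.238507
s=2.140000, p=0.238507: f=-0.050924 → p ← 0.238507 + 0.38·(-0.050924) = 0.219156
p(2.52) ≈ 0.2192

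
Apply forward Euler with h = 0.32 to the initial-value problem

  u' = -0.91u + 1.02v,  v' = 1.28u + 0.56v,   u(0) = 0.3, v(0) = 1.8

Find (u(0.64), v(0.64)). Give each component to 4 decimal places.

Euler on (u,v): u_{n+1} = u_n + h·u', v_{n+1} = v_n + h·v'.
0.000000: (0.300000, 1.800000); f=(1.563000, 1.392000) → (0.800160, 2.245440)
0.320000: (0.800160, 2.245440); f=(1.562203, 2.281651) → (1.300065, 2.975568)
(u(0.64), v(0.64)) ≈ (1.3001, 2.9756)

1.3001, 2.9756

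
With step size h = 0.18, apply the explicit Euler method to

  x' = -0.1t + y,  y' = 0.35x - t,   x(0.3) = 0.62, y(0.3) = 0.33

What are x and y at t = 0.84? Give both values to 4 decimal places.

Euler on (x,y): x_{n+1} = x_n + h·x', y_{n+1} = y_n + h·y'.
0.300000: (0.620000, 0.330000); f=(0.300000, -0.083000) → (0.674000, 0.315060)
0.480000: (0.674000, 0.315060); f=(0.267060, -0.244100) → (0.722071, 0.271122)
0.660000: (0.722071, 0.271122); f=(0.205122, -0.407275) → (0.758993, 0.197812)
(x(0.84), y(0.84)) ≈ (0.7590, 0.1978)

0.7590, 0.1978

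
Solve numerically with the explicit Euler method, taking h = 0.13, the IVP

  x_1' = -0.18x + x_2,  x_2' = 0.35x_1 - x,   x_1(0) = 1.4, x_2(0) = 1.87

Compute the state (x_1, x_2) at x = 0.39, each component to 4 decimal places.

2.1443, 2.0438

Euler on (x_1,x_2): x_1_{n+1} = x_1_n + h·x_1', x_2_{n+1} = x_2_n + h·x_2'.
0.000000: (1.400000, 1.870000); f=(1.870000, 0.490000) → (1.643100, 1.933700)
0.130000: (1.643100, 1.933700); f=(1.910300, 0.445085) → (1.891439, 1.991561)
0.260000: (1.891439, 1.991561); f=(1.944761, 0.402004) → (2.144258, 2.043822)
(x_1(0.39), x_2(0.39)) ≈ (2.1443, 2.0438)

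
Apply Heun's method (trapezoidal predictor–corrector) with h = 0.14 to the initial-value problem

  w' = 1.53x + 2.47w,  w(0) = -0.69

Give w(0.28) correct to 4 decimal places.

-1.2920

Heun: k1 = f(x_n, w_n); k2 = f(x_n + h, w_n + h·k1); w_{n+1} = w_n + (h/2)·(k1 + k2).
x=0.000000, w=-0.690000:
  k1 = f(0.000000, -0.690000) = -1.704300
  k2 = f(0.140000, -0.928602) = -2.079447
  w ← -0.690000 + (0.14/2)·(-1.704300 + (-2.079447)) = -0.954862
x=0.140000, w=-0.954862:
  k1 = f(0.140000, -0.954862) = -2.144310
  k2 = f(0.280000, -1.255066) = -2.671612
  w ← -0.954862 + (0.14/2)·(-2.144310 + (-2.671612)) = -1.291977
w(0.28) ≈ -1.2920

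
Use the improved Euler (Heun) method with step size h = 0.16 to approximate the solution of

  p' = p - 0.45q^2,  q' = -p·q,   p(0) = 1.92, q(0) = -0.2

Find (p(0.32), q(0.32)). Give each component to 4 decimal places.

2.6369, -0.0993

Heun on (p,q): k1 = f(s_n, state_n); k2 = f(s_n + h, state_n + h·k1); state_{n+1} = state_n + (h/2)·(k1 + k2).
0.000000: (1.920000, -0.200000)
  k1 = (1.902000, 0.384000)
  predictor → (2.224320, -0.138560)
  k2 = (2.215681, 0.308202)
  → (2.249414, -0.144624)
0.160000: (2.249414, -0.144624)
  k1 = (2.240002, 0.325319)
  predictor → (2.607815, -0.092573)
  k2 = (2.603958, 0.241413)
  → (2.636931, -0.099285)
(p(0.32), q(0.32)) ≈ (2.6369, -0.0993)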